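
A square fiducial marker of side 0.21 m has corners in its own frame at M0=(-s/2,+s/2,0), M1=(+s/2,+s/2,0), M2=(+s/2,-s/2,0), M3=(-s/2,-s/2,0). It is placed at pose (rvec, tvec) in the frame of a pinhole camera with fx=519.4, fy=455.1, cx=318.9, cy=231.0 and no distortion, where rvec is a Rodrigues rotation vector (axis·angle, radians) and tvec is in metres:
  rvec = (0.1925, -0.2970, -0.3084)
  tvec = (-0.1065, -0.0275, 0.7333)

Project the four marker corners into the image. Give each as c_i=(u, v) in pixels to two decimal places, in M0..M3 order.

c0=(195.33, 296.31) c1=(330.36, 252.19) c2=(291.23, 132.18) c3=(143.53, 169.93)

Intrinsics K: fx=519.4, fy=455.1, cx=318.9, cy=231.0
Marker side s = 0.21 m; corners in marker frame (Z=0):
  M0 = (-0.1050, +0.1050, 0)
  M1 = (+0.1050, +0.1050, 0)
  M2 = (+0.1050, -0.1050, 0)
  M3 = (-0.1050, -0.1050, 0)
rvec = (0.1925, -0.2970, -0.3084), |rvec| = θ = 0.46944 rad = 26.897°
Rodrigues: sinθ=0.45239, 1−cosθ=0.10818; R = I + sinθ·[k]× + (1−cosθ)·[k]×²:
    [+0.91001 +0.26913 -0.31535]
    [-0.32526 +0.93512 -0.14054]
    [+0.25707 +0.23047 +0.93851]
t = (-0.1065, -0.0275, 0.7333) m
M0: Pc = R·M0+t = (-0.17379, +0.10484, +0.73051); u = 519.4·(-0.17379)/0.73051 + 318.9 = 195.3314, v = 455.1·(+0.10484)/0.73051 + 231.0 = 296.3146
M1: Pc = R·M1+t = (+0.01731, +0.03654, +0.78449); u = 519.4·(+0.01731)/0.78449 + 318.9 = 330.3607, v = 455.1·(+0.03654)/0.78449 + 231.0 = 252.1949
M2: Pc = R·M2+t = (-0.03921, -0.15984, +0.73609); u = 519.4·(-0.03921)/0.73609 + 318.9 = 291.2344, v = 455.1·(-0.15984)/0.73609 + 231.0 = 132.1765
M3: Pc = R·M3+t = (-0.23031, -0.09154, +0.68211); u = 519.4·(-0.23031)/0.68211 + 318.9 = 143.5276, v = 455.1·(-0.09154)/0.68211 + 231.0 = 169.9281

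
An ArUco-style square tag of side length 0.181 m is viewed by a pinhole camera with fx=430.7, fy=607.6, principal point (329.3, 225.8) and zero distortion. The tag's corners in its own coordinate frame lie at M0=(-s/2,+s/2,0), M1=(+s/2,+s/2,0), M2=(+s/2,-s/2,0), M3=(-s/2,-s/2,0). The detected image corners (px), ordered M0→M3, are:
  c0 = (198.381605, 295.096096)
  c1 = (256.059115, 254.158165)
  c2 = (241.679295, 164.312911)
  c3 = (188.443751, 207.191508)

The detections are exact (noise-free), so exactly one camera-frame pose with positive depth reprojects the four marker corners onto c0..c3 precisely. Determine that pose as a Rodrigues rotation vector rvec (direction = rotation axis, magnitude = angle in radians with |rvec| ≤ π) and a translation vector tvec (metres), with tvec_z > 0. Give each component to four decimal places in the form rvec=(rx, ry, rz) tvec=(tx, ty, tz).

Intrinsics K: fx=430.7, fy=607.6, cx=329.3, cy=225.8
Marker side s = 0.181 m; corners in marker frame (Z=0):
  M0 = (-0.0905, +0.0905, 0)
  M1 = (+0.0905, +0.0905, 0)
  M2 = (+0.0905, -0.0905, 0)
  M3 = (-0.0905, -0.0905, 0)
Detected image corners:
  c0 = (198.381605, 295.096096) px
  c1 = (256.059115, 254.158165) px
  c2 = (241.679295, 164.312911) px
  c3 = (188.443751, 207.191508) px
Planar DLT: solve 8×8 A·h = b for H (H[2,2]=1):
  H  [+239.96994 -16.54662 +220.18452]
  H  [-300.42193 +404.07355 +229.23913]
  H  [-0.29846 -0.37709 +1.00000]
B = K⁻¹H; ‖b₁‖=0.923552, ‖b₂‖=0.923552; λ = 2/(‖b₁‖+‖b₂‖) = 1.082776, sign → tz>0 ⇒ λ=+1.082776
r₁ = λ·B[:,0] = (+0.85036,-0.41527,-0.32316); r₂ = λ·B[:,1] = (+0.27058,+0.87182,-0.40831)
r₃ = r₁×r₂ = (+0.45130,+0.25977,+0.85373); SVD([r₁ r₂ r₃]) → R = UVᵀ:
  R  [+0.85036 +0.27058 +0.45130]
  R  [-0.41527 +0.87182 +0.25977]
  R  [-0.32316 -0.40831 +0.85373]
t = (-0.27432, +0.00613, +1.08278) m
tr R = 2.575908; θ = arccos((tr R − 1)/2) = 0.663317 rad = 38.005°
axis k = ((R−Rᵀ)₃₂, (R−Rᵀ)₁₃, (R−Rᵀ)₂₁) / (2 sinθ) = (-0.542505, +0.628891, -0.556941)
rvec = θ·k = (-0.359853, +0.417154, -0.369429)

rvec=(-0.3599, 0.4172, -0.3694) tvec=(-0.2743, 0.0061, 1.0828)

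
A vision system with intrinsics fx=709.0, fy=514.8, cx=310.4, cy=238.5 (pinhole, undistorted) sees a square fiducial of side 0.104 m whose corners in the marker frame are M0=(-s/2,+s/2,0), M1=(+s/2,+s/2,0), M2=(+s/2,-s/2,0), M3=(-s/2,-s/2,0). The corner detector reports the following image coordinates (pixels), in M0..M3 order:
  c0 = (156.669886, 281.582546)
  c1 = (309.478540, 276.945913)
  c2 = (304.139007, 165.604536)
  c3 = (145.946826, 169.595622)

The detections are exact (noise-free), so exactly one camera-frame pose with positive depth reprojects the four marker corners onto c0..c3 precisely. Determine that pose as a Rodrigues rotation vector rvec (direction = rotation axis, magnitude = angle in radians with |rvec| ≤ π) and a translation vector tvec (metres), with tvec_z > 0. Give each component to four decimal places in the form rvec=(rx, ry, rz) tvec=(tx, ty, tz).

rvec=(0.1567, -0.0355, -0.0367) tvec=(-0.0543, -0.0130, 0.4755)

Intrinsics K: fx=709.0, fy=514.8, cx=310.4, cy=238.5
Marker side s = 0.104 m; corners in marker frame (Z=0):
  M0 = (-0.0520, +0.0520, 0)
  M1 = (+0.0520, +0.0520, 0)
  M2 = (+0.0520, -0.0520, 0)
  M3 = (-0.0520, -0.0520, 0)
Detected image corners:
  c0 = (156.669886, 281.582546) px
  c1 = (309.478540, 276.945913) px
  c2 = (304.139007, 165.604536) px
  c3 = (145.946826, 169.595622) px
Planar DLT: solve 8×8 A·h = b for H (H[2,2]=1):
  H  [+1510.40050 +152.57543 +229.40353]
  H  [-26.26946 +1147.27296 +224.38072]
  H  [+0.06831 +0.32936 +1.00000]
B = K⁻¹H; ‖b₁‖=2.103154, ‖b₂‖=2.103154; λ = 2/(‖b₁‖+‖b₂‖) = 0.475476, sign → tz>0 ⇒ λ=+0.475476
r₁ = λ·B[:,0] = (+0.99870,-0.03931,+0.03248); r₂ = λ·B[:,1] = (+0.03376,+0.98708,+0.15660)
r₃ = r₁×r₂ = (-0.03822,-0.15530,+0.98713); SVD([r₁ r₂ r₃]) → R = UVᵀ:
  R  [+0.99870 +0.03376 -0.03822]
  R  [-0.03931 +0.98708 -0.15530]
  R  [+0.03248 +0.15660 +0.98713]
t = (-0.05432, -0.01304, +0.47548) m
tr R = 2.972910; θ = arccos((tr R − 1)/2) = 0.164775 rad = 9.441°
axis k = ((R−Rᵀ)₃₂, (R−Rᵀ)₁₃, (R−Rᵀ)₂₁) / (2 sinθ) = (+0.950761, -0.215503, -0.222736)
rvec = θ·k = (+0.156662, -0.035510, -0.036701)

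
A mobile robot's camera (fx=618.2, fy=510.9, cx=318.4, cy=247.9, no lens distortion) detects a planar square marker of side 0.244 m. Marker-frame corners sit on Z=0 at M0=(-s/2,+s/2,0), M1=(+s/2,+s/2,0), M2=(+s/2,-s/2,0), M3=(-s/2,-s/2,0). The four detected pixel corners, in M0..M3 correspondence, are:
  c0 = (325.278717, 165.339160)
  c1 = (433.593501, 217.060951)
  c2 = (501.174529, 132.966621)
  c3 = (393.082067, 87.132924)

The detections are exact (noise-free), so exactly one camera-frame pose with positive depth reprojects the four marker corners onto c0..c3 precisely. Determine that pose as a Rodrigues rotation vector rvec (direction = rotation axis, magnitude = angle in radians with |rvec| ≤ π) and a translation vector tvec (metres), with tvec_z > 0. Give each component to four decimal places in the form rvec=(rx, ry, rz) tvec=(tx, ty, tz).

Intrinsics K: fx=618.2, fy=510.9, cx=318.4, cy=247.9
Marker side s = 0.244 m; corners in marker frame (Z=0):
  M0 = (-0.1220, +0.1220, 0)
  M1 = (+0.1220, +0.1220, 0)
  M2 = (+0.1220, -0.1220, 0)
  M3 = (-0.1220, -0.1220, 0)
Detected image corners:
  c0 = (325.278717, 165.339160) px
  c1 = (433.593501, 217.060951) px
  c2 = (501.174529, 132.966621) px
  c3 = (393.082067, 87.132924) px
Planar DLT: solve 8×8 A·h = b for H (H[2,2]=1):
  H  [+355.65735 -335.84180 +412.46362]
  H  [+167.70398 +310.98486 +149.29332]
  H  [-0.21243 -0.14132 +1.00000]
B = K⁻¹H; ‖b₁‖=0.836666, ‖b₂‖=0.836666; λ = 2/(‖b₁‖+‖b₂‖) = 1.195221, sign → tz>0 ⇒ λ=+1.195221
r₁ = λ·B[:,0] = (+0.81839,+0.51553,-0.25390); r₂ = λ·B[:,1] = (-0.56232,+0.80949,-0.16890)
r₃ = r₁×r₂ = (+0.11845,+0.28100,+0.95237); SVD([r₁ r₂ r₃]) → R = UVᵀ:
  R  [+0.81839 -0.56232 +0.11845]
  R  [+0.51553 +0.80949 +0.28100]
  R  [-0.25390 -0.16890 +0.95237]
t = (+0.18186, -0.23068, +1.19522) m
tr R = 2.580248; θ = arccos((tr R − 1)/2) = 0.659785 rad = 37.803°
axis k = ((R−Rᵀ)₃₂, (R−Rᵀ)₁₃, (R−Rᵀ)₂₁) / (2 sinθ) = (-0.366999, +0.303736, +0.879236)
rvec = θ·k = (-0.242141, +0.200401, +0.580107)

rvec=(-0.2421, 0.2004, 0.5801) tvec=(0.1819, -0.2307, 1.1952)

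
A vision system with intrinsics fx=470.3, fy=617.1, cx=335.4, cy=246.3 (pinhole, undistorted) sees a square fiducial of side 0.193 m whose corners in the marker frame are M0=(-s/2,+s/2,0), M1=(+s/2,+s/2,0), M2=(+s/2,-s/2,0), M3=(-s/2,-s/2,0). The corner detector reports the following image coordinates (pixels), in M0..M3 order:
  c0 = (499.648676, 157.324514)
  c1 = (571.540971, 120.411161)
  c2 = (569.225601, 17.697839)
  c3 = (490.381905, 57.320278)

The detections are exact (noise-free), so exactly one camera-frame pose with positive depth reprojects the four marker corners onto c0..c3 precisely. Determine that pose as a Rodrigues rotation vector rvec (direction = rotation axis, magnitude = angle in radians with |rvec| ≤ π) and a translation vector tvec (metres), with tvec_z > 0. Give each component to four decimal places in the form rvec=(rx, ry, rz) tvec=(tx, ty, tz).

rvec=(0.5351, -0.1458, -0.3514) tvec=(0.4621, -0.2778, 1.0999)

Intrinsics K: fx=470.3, fy=617.1, cx=335.4, cy=246.3
Marker side s = 0.193 m; corners in marker frame (Z=0):
  M0 = (-0.0965, +0.0965, 0)
  M1 = (+0.0965, +0.0965, 0)
  M2 = (+0.0965, -0.0965, 0)
  M3 = (-0.0965, -0.0965, 0)
Detected image corners:
  c0 = (499.648676, 157.324514) px
  c1 = (571.540971, 120.411161) px
  c2 = (569.225601, 17.697839) px
  c3 = (490.381905, 57.320278) px
Planar DLT: solve 8×8 A·h = b for H (H[2,2]=1):
  H  [+411.39500 +282.83813 +532.98017]
  H  [-194.36324 +567.07083 +90.43502]
  H  [+0.04076 +0.47476 +1.00000]
B = K⁻¹H; ‖b₁‖=0.909150, ‖b₂‖=0.909150; λ = 2/(‖b₁‖+‖b₂‖) = 1.099929, sign → tz>0 ⇒ λ=+1.099929
r₁ = λ·B[:,0] = (+0.93019,-0.36433,+0.04483); r₂ = λ·B[:,1] = (+0.28908,+0.80233,+0.52220)
r₃ = r₁×r₂ = (-0.22622,-0.47279,+0.85164); SVD([r₁ r₂ r₃]) → R = UVᵀ:
  R  [+0.93019 +0.28908 -0.22622]
  R  [-0.36433 +0.80233 -0.47279]
  R  [+0.04483 +0.52220 +0.85164]
t = (+0.46210, -0.27782, +1.09993) m
tr R = 2.584167; θ = arccos((tr R − 1)/2) = 0.656582 rad = 37.619°
axis k = ((R−Rᵀ)₃₂, (R−Rᵀ)₁₃, (R−Rᵀ)₂₁) / (2 sinθ) = (+0.815010, -0.222026, -0.535222)
rvec = θ·k = (+0.535121, -0.145778, -0.351417)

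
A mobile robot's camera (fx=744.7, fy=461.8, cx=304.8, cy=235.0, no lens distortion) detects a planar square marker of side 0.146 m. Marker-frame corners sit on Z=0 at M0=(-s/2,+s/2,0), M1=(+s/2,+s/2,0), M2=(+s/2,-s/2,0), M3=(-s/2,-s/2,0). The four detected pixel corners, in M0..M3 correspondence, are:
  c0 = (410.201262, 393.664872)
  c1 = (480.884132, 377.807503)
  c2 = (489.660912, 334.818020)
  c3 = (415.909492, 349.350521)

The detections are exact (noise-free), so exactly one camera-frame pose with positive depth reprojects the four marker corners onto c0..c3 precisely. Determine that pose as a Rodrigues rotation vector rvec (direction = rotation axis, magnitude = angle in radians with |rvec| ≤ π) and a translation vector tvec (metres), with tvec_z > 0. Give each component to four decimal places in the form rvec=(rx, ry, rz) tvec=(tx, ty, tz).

rvec=(0.4073, -0.4418, -0.0872) tvec=(0.2420, 0.3476, 1.2420)

Intrinsics K: fx=744.7, fy=461.8, cx=304.8, cy=235.0
Marker side s = 0.146 m; corners in marker frame (Z=0):
  M0 = (-0.0730, +0.0730, 0)
  M1 = (+0.0730, +0.0730, 0)
  M2 = (+0.0730, -0.0730, 0)
  M3 = (-0.0730, -0.0730, 0)
Detected image corners:
  c0 = (410.201262, 393.664872) px
  c1 = (480.884132, 377.807503) px
  c2 = (489.660912, 334.818020) px
  c3 = (415.909492, 349.350521) px
Planar DLT: solve 8×8 A·h = b for H (H[2,2]=1):
  H  [+638.28958 +95.30028 +449.92300]
  H  [+12.40468 +416.48119 +364.24744]
  H  [+0.32037 +0.32316 +1.00000]
B = K⁻¹H; ‖b₁‖=0.805129, ‖b₂‖=0.805129; λ = 2/(‖b₁‖+‖b₂‖) = 1.242037, sign → tz>0 ⇒ λ=+1.242037
r₁ = λ·B[:,0] = (+0.90170,-0.16913,+0.39791); r₂ = λ·B[:,1] = (-0.00534,+0.91590,+0.40138)
r₃ = r₁×r₂ = (-0.43233,-0.36405,+0.82496); SVD([r₁ r₂ r₃]) → R = UVᵀ:
  R  [+0.90170 -0.00534 -0.43233]
  R  [-0.16913 +0.91590 -0.36405]
  R  [+0.39791 +0.40138 +0.82496]
t = (+0.24204, +0.34762, +1.24204) m
tr R = 2.642557; θ = arccos((tr R − 1)/2) = 0.607148 rad = 34.787°
axis k = ((R−Rᵀ)₃₂, (R−Rᵀ)₁₃, (R−Rᵀ)₂₁) / (2 sinθ) = (+0.670803, -0.727612, -0.143543)
rvec = θ·k = (+0.407277, -0.441768, -0.087152)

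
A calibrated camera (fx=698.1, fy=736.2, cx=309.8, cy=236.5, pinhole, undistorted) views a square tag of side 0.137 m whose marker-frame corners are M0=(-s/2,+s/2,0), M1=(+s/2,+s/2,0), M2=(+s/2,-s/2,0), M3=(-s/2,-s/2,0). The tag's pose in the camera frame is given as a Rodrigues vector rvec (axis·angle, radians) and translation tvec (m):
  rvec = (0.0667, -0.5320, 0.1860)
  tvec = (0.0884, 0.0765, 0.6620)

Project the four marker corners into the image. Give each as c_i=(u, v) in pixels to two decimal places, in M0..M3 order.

c0=(328.96, 392.17) c1=(442.89, 399.55) c2=(469.87, 257.86) c3=(358.58, 234.64)

Intrinsics K: fx=698.1, fy=736.2, cx=309.8, cy=236.5
Marker side s = 0.137 m; corners in marker frame (Z=0):
  M0 = (-0.0685, +0.0685, 0)
  M1 = (+0.0685, +0.0685, 0)
  M2 = (+0.0685, -0.0685, 0)
  M3 = (-0.0685, -0.0685, 0)
rvec = (0.0667, -0.5320, 0.1860), |rvec| = θ = 0.56751 rad = 32.516°
Rodrigues: sinθ=0.53754, 1−cosθ=0.15676; R = I + sinθ·[k]× + (1−cosθ)·[k]×²:
    [+0.84541 -0.19345 -0.49786]
    [+0.15890 +0.98100 -0.11134]
    [+0.50994 +0.01501 +0.86008]
t = (0.0884, 0.0765, 0.6620) m
M0: Pc = R·M0+t = (+0.01724, +0.13281, +0.62810); u = 698.1·(+0.01724)/0.62810 + 309.8 = 328.9598, v = 736.2·(+0.13281)/0.62810 + 236.5 = 392.1718
M1: Pc = R·M1+t = (+0.13306, +0.15458, +0.69796); u = 698.1·(+0.13306)/0.69796 + 309.8 = 442.8861, v = 736.2·(+0.15458)/0.69796 + 236.5 = 399.5527
M2: Pc = R·M2+t = (+0.15956, +0.02019, +0.69590); u = 698.1·(+0.15956)/0.69590 + 309.8 = 469.8654, v = 736.2·(+0.02019)/0.69590 + 236.5 = 257.8557
M3: Pc = R·M3+t = (+0.04374, -0.00158, +0.62604); u = 698.1·(+0.04374)/0.62604 + 309.8 = 358.5754, v = 736.2·(-0.00158)/0.62604 + 236.5 = 234.6383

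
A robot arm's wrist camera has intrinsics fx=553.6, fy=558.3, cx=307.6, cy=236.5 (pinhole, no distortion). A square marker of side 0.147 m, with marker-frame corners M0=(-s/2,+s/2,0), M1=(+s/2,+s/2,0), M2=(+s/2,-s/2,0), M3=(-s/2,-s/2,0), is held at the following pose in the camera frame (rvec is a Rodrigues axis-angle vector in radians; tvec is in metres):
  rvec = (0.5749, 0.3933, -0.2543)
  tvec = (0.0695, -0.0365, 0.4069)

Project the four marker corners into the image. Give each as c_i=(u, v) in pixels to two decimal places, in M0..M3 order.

Intrinsics K: fx=553.6, fy=558.3, cx=307.6, cy=236.5
Marker side s = 0.147 m; corners in marker frame (Z=0):
  M0 = (-0.0735, +0.0735, 0)
  M1 = (+0.0735, +0.0735, 0)
  M2 = (+0.0735, -0.0735, 0)
  M3 = (-0.0735, -0.0735, 0)
rvec = (0.5749, 0.3933, -0.2543), |rvec| = θ = 0.74153 rad = 42.486°
Rodrigues: sinθ=0.67542, 1−cosθ=0.26256; R = I + sinθ·[k]× + (1−cosθ)·[k]×²:
    [+0.89526 +0.33960 +0.28842]
    [-0.12366 +0.81130 -0.57140]
    [-0.42804 +0.47589 +0.76832]
t = (0.0695, -0.0365, 0.4069) m
M0: Pc = R·M0+t = (+0.02866, +0.03222, +0.47334); u = 553.6·(+0.02866)/0.47334 + 307.6 = 341.1183, v = 558.3·(+0.03222)/0.47334 + 236.5 = 274.5028
M1: Pc = R·M1+t = (+0.16026, +0.01404, +0.41042); u = 553.6·(+0.16026)/0.41042 + 307.6 = 523.7729, v = 558.3·(+0.01404)/0.41042 + 236.5 = 255.6011
M2: Pc = R·M2+t = (+0.11034, -0.10522, +0.34046); u = 553.6·(+0.11034)/0.34046 + 307.6 = 487.0181, v = 558.3·(-0.10522)/0.34046 + 236.5 = 63.9573
M3: Pc = R·M3+t = (-0.02126, -0.08704, +0.40338); u = 553.6·(-0.02126)/0.40338 + 307.6 = 278.4207, v = 558.3·(-0.08704)/0.40338 + 236.5 = 116.0308

c0=(341.12, 274.50) c1=(523.77, 255.60) c2=(487.02, 63.96) c3=(278.42, 116.03)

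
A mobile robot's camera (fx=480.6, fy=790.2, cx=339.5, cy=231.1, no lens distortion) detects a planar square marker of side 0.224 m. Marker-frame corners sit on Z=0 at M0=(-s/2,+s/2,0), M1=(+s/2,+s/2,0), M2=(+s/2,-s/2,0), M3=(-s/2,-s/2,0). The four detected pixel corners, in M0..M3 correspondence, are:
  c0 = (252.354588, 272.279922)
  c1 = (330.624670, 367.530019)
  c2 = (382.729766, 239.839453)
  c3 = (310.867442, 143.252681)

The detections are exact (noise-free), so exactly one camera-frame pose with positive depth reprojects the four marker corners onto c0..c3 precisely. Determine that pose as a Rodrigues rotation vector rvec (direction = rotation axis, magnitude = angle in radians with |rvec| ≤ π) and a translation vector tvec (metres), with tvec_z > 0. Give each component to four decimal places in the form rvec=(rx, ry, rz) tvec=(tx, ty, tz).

rvec=(-0.1660, -0.3135, 0.6360) tvec=(-0.0431, 0.0338, 1.1048)

Intrinsics K: fx=480.6, fy=790.2, cx=339.5, cy=231.1
Marker side s = 0.224 m; corners in marker frame (Z=0):
  M0 = (-0.1120, +0.1120, 0)
  M1 = (+0.1120, +0.1120, 0)
  M2 = (+0.1120, -0.1120, 0)
  M3 = (-0.1120, -0.1120, 0)
Detected image corners:
  c0 = (252.354588, 272.279922) px
  c1 = (330.624670, 367.530019) px
  c2 = (382.729766, 239.839453) px
  c3 = (310.867442, 143.252681) px
Planar DLT: solve 8×8 A·h = b for H (H[2,2]=1):
  H  [+402.93824 -317.95669 +320.73495]
  H  [+482.91334 +515.76060 +255.26525]
  H  [+0.21363 -0.22367 +1.00000]
B = K⁻¹H; ‖b₁‖=0.905154, ‖b₂‖=0.905154; λ = 2/(‖b₁‖+‖b₂‖) = 1.104784, sign → tz>0 ⇒ λ=+1.104784
r₁ = λ·B[:,0] = (+0.75953,+0.60614,+0.23602); r₂ = λ·B[:,1] = (-0.55635,+0.79336,-0.24711)
r₃ = r₁×r₂ = (-0.33703,+0.05638,+0.93980); SVD([r₁ r₂ r₃]) → R = UVᵀ:
  R  [+0.75953 -0.55635 -0.33703]
  R  [+0.60614 +0.79336 +0.05638]
  R  [+0.23602 -0.24711 +0.93980]
t = (-0.04314, +0.03379, +1.10478) m
tr R = 2.492695; θ = arccos((tr R − 1)/2) = 0.728239 rad = 41.725°
axis k = ((R−Rᵀ)₃₂, (R−Rᵀ)₁₃, (R−Rᵀ)₂₁) / (2 sinθ) = (-0.227998, -0.430503, +0.873318)
rvec = θ·k = (-0.166037, -0.313509, +0.635984)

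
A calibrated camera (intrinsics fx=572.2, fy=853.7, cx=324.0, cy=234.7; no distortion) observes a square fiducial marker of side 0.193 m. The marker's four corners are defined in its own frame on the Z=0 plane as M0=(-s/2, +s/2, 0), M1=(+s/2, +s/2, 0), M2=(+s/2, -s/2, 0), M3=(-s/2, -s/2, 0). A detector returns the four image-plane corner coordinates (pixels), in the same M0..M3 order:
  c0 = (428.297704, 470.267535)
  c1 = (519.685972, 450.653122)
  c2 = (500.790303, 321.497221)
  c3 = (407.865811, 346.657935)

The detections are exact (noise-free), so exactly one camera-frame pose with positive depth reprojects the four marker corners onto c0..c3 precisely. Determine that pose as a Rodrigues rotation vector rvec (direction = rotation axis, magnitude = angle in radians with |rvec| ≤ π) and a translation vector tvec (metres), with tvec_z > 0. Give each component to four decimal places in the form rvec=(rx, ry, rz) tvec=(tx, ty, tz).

rvec=(0.1883, 0.2299, -0.2376) tvec=(0.2938, 0.2311, 1.2061)

Intrinsics K: fx=572.2, fy=853.7, cx=324.0, cy=234.7
Marker side s = 0.193 m; corners in marker frame (Z=0):
  M0 = (-0.0965, +0.0965, 0)
  M1 = (+0.0965, +0.0965, 0)
  M2 = (+0.0965, -0.0965, 0)
  M3 = (-0.0965, -0.0965, 0)
Detected image corners:
  c0 = (428.297704, 470.267535) px
  c1 = (519.685972, 450.653122) px
  c2 = (500.790303, 321.497221) px
  c3 = (407.865811, 346.657935) px
Planar DLT: solve 8×8 A·h = b for H (H[2,2]=1):
  H  [+382.58903 +162.29333 +463.37457]
  H  [-197.00299 +706.18524 +398.28230]
  H  [-0.20436 +0.12998 +1.00000]
B = K⁻¹H; ‖b₁‖=0.829118, ‖b₂‖=0.829118; λ = 2/(‖b₁‖+‖b₂‖) = 1.206102, sign → tz>0 ⇒ λ=+1.206102
r₁ = λ·B[:,0] = (+0.94600,-0.21056,-0.24648); r₂ = λ·B[:,1] = (+0.25332,+0.95460,+0.15677)
r₃ = r₁×r₂ = (+0.20228,-0.21074,+0.95639); SVD([r₁ r₂ r₃]) → R = UVᵀ:
  R  [+0.94600 +0.25332 +0.20228]
  R  [-0.21056 +0.95460 -0.21074]
  R  [-0.24648 +0.15677 +0.95639]
t = (+0.29378, +0.23111, +1.20610) m
tr R = 2.856979; θ = arccos((tr R − 1)/2) = 0.380471 rad = 21.799°
axis k = ((R−Rᵀ)₃₂, (R−Rᵀ)₁₃, (R−Rᵀ)₂₁) / (2 sinθ) = (+0.494809, +0.604208, -0.624577)
rvec = θ·k = (+0.188261, +0.229884, -0.237634)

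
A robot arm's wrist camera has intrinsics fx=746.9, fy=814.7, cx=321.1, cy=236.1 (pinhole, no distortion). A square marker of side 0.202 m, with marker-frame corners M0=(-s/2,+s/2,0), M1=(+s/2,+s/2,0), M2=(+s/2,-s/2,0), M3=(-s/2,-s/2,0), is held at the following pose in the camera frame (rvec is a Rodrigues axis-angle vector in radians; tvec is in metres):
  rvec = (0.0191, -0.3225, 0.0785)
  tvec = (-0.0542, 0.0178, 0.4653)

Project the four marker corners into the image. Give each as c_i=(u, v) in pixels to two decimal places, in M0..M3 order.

Intrinsics K: fx=746.9, fy=814.7, cx=321.1, cy=236.1
Marker side s = 0.202 m; corners in marker frame (Z=0):
  M0 = (-0.1010, +0.1010, 0)
  M1 = (+0.1010, +0.1010, 0)
  M2 = (+0.1010, -0.1010, 0)
  M3 = (-0.1010, -0.1010, 0)
rvec = (0.0191, -0.3225, 0.0785), |rvec| = θ = 0.33247 rad = 19.049°
Rodrigues: sinθ=0.32637, 1−cosθ=0.05476; R = I + sinθ·[k]× + (1−cosθ)·[k]×²:
    [+0.94542 -0.08011 -0.31585]
    [+0.07401 +0.99677 -0.03129]
    [+0.31733 +0.00621 +0.94829]
t = (-0.0542, 0.0178, 0.4653) m
M0: Pc = R·M0+t = (-0.15778, +0.11100, +0.43388); u = 746.9·(-0.15778)/0.43388 + 321.1 = 49.4900, v = 814.7·(+0.11100)/0.43388 + 236.1 = 444.5244
M1: Pc = R·M1+t = (+0.03320, +0.12595, +0.49798); u = 746.9·(+0.03320)/0.49798 + 321.1 = 370.8897, v = 814.7·(+0.12595)/0.49798 + 236.1 = 442.1538
M2: Pc = R·M2+t = (+0.04938, -0.07540, +0.49672); u = 746.9·(+0.04938)/0.49672 + 321.1 = 395.3489, v = 814.7·(-0.07540)/0.49672 + 236.1 = 112.4356
M3: Pc = R·M3+t = (-0.14160, -0.09035, +0.43262); u = 746.9·(-0.14160)/0.43262 + 321.1 = 76.6416, v = 814.7·(-0.09035)/0.43262 + 236.1 = 65.9588

c0=(49.49, 444.52) c1=(370.89, 442.15) c2=(395.35, 112.44) c3=(76.64, 65.96)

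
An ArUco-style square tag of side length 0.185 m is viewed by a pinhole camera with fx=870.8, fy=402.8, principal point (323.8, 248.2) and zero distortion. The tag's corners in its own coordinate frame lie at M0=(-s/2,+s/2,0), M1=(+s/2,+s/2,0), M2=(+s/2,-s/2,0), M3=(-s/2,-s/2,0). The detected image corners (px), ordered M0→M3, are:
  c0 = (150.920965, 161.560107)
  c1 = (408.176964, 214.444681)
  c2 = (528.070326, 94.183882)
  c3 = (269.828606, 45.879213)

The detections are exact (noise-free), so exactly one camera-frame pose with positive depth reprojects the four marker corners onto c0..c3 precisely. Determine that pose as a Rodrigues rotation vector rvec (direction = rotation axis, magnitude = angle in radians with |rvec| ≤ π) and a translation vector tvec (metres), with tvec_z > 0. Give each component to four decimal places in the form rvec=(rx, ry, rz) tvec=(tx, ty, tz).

Intrinsics K: fx=870.8, fy=402.8, cx=323.8, cy=248.2
Marker side s = 0.185 m; corners in marker frame (Z=0):
  M0 = (-0.0925, +0.0925, 0)
  M1 = (+0.0925, +0.0925, 0)
  M2 = (+0.0925, -0.0925, 0)
  M3 = (-0.0925, -0.0925, 0)
Detected image corners:
  c0 = (150.920965, 161.560107) px
  c1 = (408.176964, 214.444681) px
  c2 = (528.070326, 94.183882) px
  c3 = (269.828606, 45.879213) px
Planar DLT: solve 8×8 A·h = b for H (H[2,2]=1):
  H  [+1331.35160 -667.02548 +337.42669]
  H  [+249.87021 +629.23312 +128.24161]
  H  [-0.18247 -0.06385 +1.00000]
B = K⁻¹H; ‖b₁‖=1.766293, ‖b₂‖=1.766293; λ = 2/(‖b₁‖+‖b₂‖) = 0.566157, sign → tz>0 ⇒ λ=+0.566157
r₁ = λ·B[:,0] = (+0.90400,+0.41486,-0.10330); r₂ = λ·B[:,1] = (-0.42023,+0.90670,-0.03615)
r₃ = r₁×r₂ = (+0.07867,+0.07609,+0.99399); SVD([r₁ r₂ r₃]) → R = UVᵀ:
  R  [+0.90400 -0.42023 +0.07867]
  R  [+0.41486 +0.90670 +0.07609]
  R  [-0.10330 -0.03615 +0.99399]
t = (+0.00886, -0.16861, +0.56616) m
tr R = 2.804692; θ = arccos((tr R − 1)/2) = 0.445615 rad = 25.532°
axis k = ((R−Rᵀ)₃₂, (R−Rᵀ)₁₃, (R−Rᵀ)₂₁) / (2 sinθ) = (-0.130209, +0.211098, +0.968753)
rvec = θ·k = (-0.058023, +0.094068, +0.431691)

rvec=(-0.0580, 0.0941, 0.4317) tvec=(0.0089, -0.1686, 0.5662)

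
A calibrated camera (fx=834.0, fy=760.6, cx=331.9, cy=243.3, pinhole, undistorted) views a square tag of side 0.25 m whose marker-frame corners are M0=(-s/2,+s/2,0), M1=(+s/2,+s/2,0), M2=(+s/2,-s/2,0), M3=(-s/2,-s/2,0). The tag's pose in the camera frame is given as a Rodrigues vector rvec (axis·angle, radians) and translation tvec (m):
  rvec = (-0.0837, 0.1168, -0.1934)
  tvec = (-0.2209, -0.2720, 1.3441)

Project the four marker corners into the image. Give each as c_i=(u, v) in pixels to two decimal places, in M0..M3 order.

c0=(133.97, 172.53) c1=(284.00, 142.77) c2=(255.85, 6.02) c3=(108.95, 37.95)

Intrinsics K: fx=834.0, fy=760.6, cx=331.9, cy=243.3
Marker side s = 0.25 m; corners in marker frame (Z=0):
  M0 = (-0.1250, +0.1250, 0)
  M1 = (+0.1250, +0.1250, 0)
  M2 = (+0.1250, -0.1250, 0)
  M3 = (-0.1250, -0.1250, 0)
rvec = (-0.0837, 0.1168, -0.1934), |rvec| = θ = 0.24094 rad = 13.805°
Rodrigues: sinθ=0.23861, 1−cosθ=0.02889; R = I + sinθ·[k]× + (1−cosθ)·[k]×²:
    [+0.97460 +0.18667 +0.12373]
    [-0.19640 +0.97790 +0.07165]
    [-0.10762 -0.09413 +0.98973]
t = (-0.2209, -0.2720, 1.3441) m
M0: Pc = R·M0+t = (-0.31939, -0.12521, +1.34579); u = 834.0·(-0.31939)/1.34579 + 331.9 = 133.9693, v = 760.6·(-0.12521)/1.34579 + 243.3 = 172.5335
M1: Pc = R·M1+t = (-0.07574, -0.17431, +1.31888); u = 834.0·(-0.07574)/1.31888 + 331.9 = 284.0047, v = 760.6·(-0.17431)/1.31888 + 243.3 = 142.7741
M2: Pc = R·M2+t = (-0.12241, -0.41879, +1.34241); u = 834.0·(-0.12241)/1.34241 + 331.9 = 255.8513, v = 760.6·(-0.41879)/1.34241 + 243.3 = 6.0186
M3: Pc = R·M3+t = (-0.36606, -0.36969, +1.36932); u = 834.0·(-0.36606)/1.36932 + 331.9 = 108.9475, v = 760.6·(-0.36969)/1.36932 + 243.3 = 37.9536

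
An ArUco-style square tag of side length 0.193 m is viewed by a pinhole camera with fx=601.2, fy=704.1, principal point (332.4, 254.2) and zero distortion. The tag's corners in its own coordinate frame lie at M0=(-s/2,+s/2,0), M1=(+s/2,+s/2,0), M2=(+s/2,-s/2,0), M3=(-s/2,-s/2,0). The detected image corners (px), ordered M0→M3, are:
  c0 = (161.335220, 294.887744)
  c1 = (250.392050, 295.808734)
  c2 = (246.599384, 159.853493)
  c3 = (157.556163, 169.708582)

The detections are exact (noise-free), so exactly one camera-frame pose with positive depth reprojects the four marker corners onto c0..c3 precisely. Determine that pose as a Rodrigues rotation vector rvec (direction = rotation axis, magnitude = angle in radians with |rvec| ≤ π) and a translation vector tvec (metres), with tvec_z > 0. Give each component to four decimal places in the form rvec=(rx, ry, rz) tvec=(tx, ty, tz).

rvec=(0.0247, 0.4612, -0.0254) tvec=(-0.2259, -0.0354, 1.0426)

Intrinsics K: fx=601.2, fy=704.1, cx=332.4, cy=254.2
Marker side s = 0.193 m; corners in marker frame (Z=0):
  M0 = (-0.0965, +0.0965, 0)
  M1 = (+0.0965, +0.0965, 0)
  M2 = (+0.0965, -0.0965, 0)
  M3 = (-0.0965, -0.0965, 0)
Detected image corners:
  c0 = (161.335220, 294.887744) px
  c1 = (250.392050, 295.808734) px
  c2 = (246.599384, 159.853493) px
  c3 = (157.556163, 169.708582) px
Planar DLT: solve 8×8 A·h = b for H (H[2,2]=1):
  H  [+374.29609 +23.15599 +202.13904]
  H  [-121.34470 +679.35820 +230.26607]
  H  [-0.42704 +0.01736 +1.00000]
B = K⁻¹H; ‖b₁‖=0.959185, ‖b₂‖=0.959185; λ = 2/(‖b₁‖+‖b₂‖) = 1.042552, sign → tz>0 ⇒ λ=+1.042552
r₁ = λ·B[:,0] = (+0.89523,-0.01894,-0.44521); r₂ = λ·B[:,1] = (+0.03015,+0.99938,+0.01810)
r₃ = r₁×r₂ = (+0.44459,-0.02963,+0.89524); SVD([r₁ r₂ r₃]) → R = UVᵀ:
  R  [+0.89523 +0.03015 +0.44459]
  R  [-0.01894 +0.99938 -0.02963]
  R  [-0.44521 +0.01810 +0.89524]
t = (-0.22589, -0.03544, +1.04255) m
tr R = 2.789852; θ = arccos((tr R − 1)/2) = 0.462531 rad = 26.501°
axis k = ((R−Rᵀ)₃₂, (R−Rᵀ)₁₃, (R−Rᵀ)₂₁) / (2 sinθ) = (+0.053482, +0.997053, -0.055004)
rvec = θ·k = (+0.024737, +0.461167, -0.025441)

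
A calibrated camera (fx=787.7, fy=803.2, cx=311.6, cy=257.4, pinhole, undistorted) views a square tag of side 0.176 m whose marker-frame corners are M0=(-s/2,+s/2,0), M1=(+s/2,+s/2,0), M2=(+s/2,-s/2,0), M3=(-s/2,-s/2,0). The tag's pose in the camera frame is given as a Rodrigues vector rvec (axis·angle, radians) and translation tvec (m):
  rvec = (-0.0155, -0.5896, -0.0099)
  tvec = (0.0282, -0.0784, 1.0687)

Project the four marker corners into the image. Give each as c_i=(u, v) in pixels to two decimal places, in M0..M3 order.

Intrinsics K: fx=787.7, fy=803.2, cx=311.6, cy=257.4
Marker side s = 0.176 m; corners in marker frame (Z=0):
  M0 = (-0.0880, +0.0880, 0)
  M1 = (+0.0880, +0.0880, 0)
  M2 = (+0.0880, -0.0880, 0)
  M3 = (-0.0880, -0.0880, 0)
rvec = (-0.0155, -0.5896, -0.0099), |rvec| = θ = 0.58989 rad = 33.798°
Rodrigues: sinθ=0.55627, 1−cosθ=0.16900; R = I + sinθ·[k]× + (1−cosθ)·[k]×²:
    [+0.83112 +0.01377 -0.55592]
    [-0.00490 +0.99984 +0.01745]
    [+0.55607 -0.01178 +0.83105]
t = (0.0282, -0.0784, 1.0687) m
M0: Pc = R·M0+t = (-0.04373, +0.01002, +1.01873); u = 787.7·(-0.04373)/1.01873 + 311.6 = 277.7899, v = 803.2·(+0.01002)/1.01873 + 257.4 = 265.2974
M1: Pc = R·M1+t = (+0.10255, +0.00915, +1.11660); u = 787.7·(+0.10255)/1.11660 + 311.6 = 383.9441, v = 803.2·(+0.00915)/1.11660 + 257.4 = 263.9851
M2: Pc = R·M2+t = (+0.10013, -0.16682, +1.11867); u = 787.7·(+0.10013)/1.11867 + 311.6 = 382.1030, v = 803.2·(-0.16682)/1.11867 + 257.4 = 137.6266
M3: Pc = R·M3+t = (-0.04615, -0.16595, +1.02080); u = 787.7·(-0.04615)/1.02080 + 311.6 = 275.9879, v = 803.2·(-0.16595)/1.02080 + 257.4 = 126.8216

c0=(277.79, 265.30) c1=(383.94, 263.99) c2=(382.10, 137.63) c3=(275.99, 126.82)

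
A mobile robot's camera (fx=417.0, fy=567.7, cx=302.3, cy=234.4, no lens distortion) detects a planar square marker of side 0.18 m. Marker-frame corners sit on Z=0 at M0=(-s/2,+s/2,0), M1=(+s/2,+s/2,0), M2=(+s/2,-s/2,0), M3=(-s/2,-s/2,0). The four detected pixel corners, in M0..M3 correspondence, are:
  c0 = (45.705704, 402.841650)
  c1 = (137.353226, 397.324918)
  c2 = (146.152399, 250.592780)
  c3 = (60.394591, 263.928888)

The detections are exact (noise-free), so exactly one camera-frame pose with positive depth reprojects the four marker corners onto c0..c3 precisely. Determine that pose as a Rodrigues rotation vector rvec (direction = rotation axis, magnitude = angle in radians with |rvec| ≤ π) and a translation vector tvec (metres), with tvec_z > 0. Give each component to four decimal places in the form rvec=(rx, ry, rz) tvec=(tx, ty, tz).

rvec=(-0.2953, 0.2553, -0.0715) tvec=(-0.3551, 0.1162, 0.7187)

Intrinsics K: fx=417.0, fy=567.7, cx=302.3, cy=234.4
Marker side s = 0.18 m; corners in marker frame (Z=0):
  M0 = (-0.0900, +0.0900, 0)
  M1 = (+0.0900, +0.0900, 0)
  M2 = (+0.0900, -0.0900, 0)
  M3 = (-0.0900, -0.0900, 0)
Detected image corners:
  c0 = (45.705704, 402.841650) px
  c1 = (137.353226, 397.324918) px
  c2 = (146.152399, 250.592780) px
  c3 = (60.394591, 263.928888) px
Planar DLT: solve 8×8 A·h = b for H (H[2,2]=1):
  H  [+459.90568 -105.93572 +96.29678]
  H  [-162.09880 +657.14854 +326.15984]
  H  [-0.33140 -0.41276 +1.00000]
B = K⁻¹H; ‖b₁‖=1.391388, ‖b₂‖=1.391388; λ = 2/(‖b₁‖+‖b₂‖) = 0.718707, sign → tz>0 ⇒ λ=+0.718707
r₁ = λ·B[:,0] = (+0.96532,-0.10687,-0.23818); r₂ = λ·B[:,1] = (+0.03247,+0.95443,-0.29665)
r₃ = r₁×r₂ = (+0.25903,+0.27863,+0.92481); SVD([r₁ r₂ r₃]) → R = UVᵀ:
  R  [+0.96532 +0.03247 +0.25903]
  R  [-0.10687 +0.95443 +0.27863]
  R  [-0.23818 -0.29665 +0.92481]
t = (-0.35505, +0.11617, +0.71871) m
tr R = 2.844563; θ = arccos((tr R − 1)/2) = 0.396854 rad = 22.738°
axis k = ((R−Rᵀ)₃₂, (R−Rᵀ)₁₃, (R−Rᵀ)₂₁) / (2 sinθ) = (-0.744182, +0.643195, -0.180257)
rvec = θ·k = (-0.295332, +0.255255, -0.071536)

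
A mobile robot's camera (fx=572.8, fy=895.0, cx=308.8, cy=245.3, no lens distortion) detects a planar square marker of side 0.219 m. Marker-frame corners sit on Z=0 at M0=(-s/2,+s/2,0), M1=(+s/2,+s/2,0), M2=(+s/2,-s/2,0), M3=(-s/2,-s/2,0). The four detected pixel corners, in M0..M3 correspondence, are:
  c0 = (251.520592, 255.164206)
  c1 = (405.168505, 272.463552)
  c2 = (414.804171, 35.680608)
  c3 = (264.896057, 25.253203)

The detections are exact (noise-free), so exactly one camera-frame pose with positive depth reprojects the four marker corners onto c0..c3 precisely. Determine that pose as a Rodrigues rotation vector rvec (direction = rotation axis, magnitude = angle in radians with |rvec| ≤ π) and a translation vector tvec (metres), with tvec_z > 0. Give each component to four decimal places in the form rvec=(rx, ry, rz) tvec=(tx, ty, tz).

rvec=(-0.1049, 0.1013, 0.0752) tvec=(0.0350, -0.0919, 0.8239)

Intrinsics K: fx=572.8, fy=895.0, cx=308.8, cy=245.3
Marker side s = 0.219 m; corners in marker frame (Z=0):
  M0 = (-0.1095, +0.1095, 0)
  M1 = (+0.1095, +0.1095, 0)
  M2 = (+0.1095, -0.1095, 0)
  M3 = (-0.1095, -0.1095, 0)
Detected image corners:
  c0 = (251.520592, 255.164206) px
  c1 = (405.168505, 272.463552) px
  c2 = (414.804171, 35.680608) px
  c3 = (264.896057, 25.253203) px
Planar DLT: solve 8×8 A·h = b for H (H[2,2]=1):
  H  [+650.43387 -93.46731 +333.11714]
  H  [+44.37475 +1047.31886 +145.48322]
  H  [-0.12722 -0.12215 +1.00000]
B = K⁻¹H; ‖b₁‖=1.213759, ‖b₂‖=1.213759; λ = 2/(‖b₁‖+‖b₂‖) = 0.823887, sign → tz>0 ⇒ λ=+0.823887
r₁ = λ·B[:,0] = (+0.99206,+0.06958,-0.10481); r₂ = λ·B[:,1] = (-0.08018,+0.99169,-0.10064)
r₃ = r₁×r₂ = (+0.09694,+0.10825,+0.98939); SVD([r₁ r₂ r₃]) → R = UVᵀ:
  R  [+0.99206 -0.08018 +0.09694]
  R  [+0.06958 +0.99169 +0.10825]
  R  [-0.10481 -0.10064 +0.98939]
t = (+0.03498, -0.09189, +0.82389) m
tr R = 2.973129; θ = arccos((tr R − 1)/2) = 0.164109 rad = 9.403°
axis k = ((R−Rᵀ)₃₂, (R−Rᵀ)₁₃, (R−Rᵀ)₂₁) / (2 sinθ) = (-0.639295, +0.617444, +0.458328)
rvec = θ·k = (-0.104914, +0.101328, +0.075216)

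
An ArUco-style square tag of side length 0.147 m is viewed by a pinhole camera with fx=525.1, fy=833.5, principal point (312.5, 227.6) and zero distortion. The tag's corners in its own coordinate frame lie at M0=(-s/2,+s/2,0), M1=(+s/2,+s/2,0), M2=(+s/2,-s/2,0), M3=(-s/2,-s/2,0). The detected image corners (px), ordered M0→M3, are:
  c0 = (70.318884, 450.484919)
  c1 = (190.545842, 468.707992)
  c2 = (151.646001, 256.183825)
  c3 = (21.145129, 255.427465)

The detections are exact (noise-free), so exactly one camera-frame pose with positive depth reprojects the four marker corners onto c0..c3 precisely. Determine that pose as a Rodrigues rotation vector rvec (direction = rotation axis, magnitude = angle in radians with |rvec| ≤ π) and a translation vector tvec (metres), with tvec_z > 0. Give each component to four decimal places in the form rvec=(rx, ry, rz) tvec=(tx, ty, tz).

Intrinsics K: fx=525.1, fy=833.5, cx=312.5, cy=227.6
Marker side s = 0.147 m; corners in marker frame (Z=0):
  M0 = (-0.0735, +0.0735, 0)
  M1 = (+0.0735, +0.0735, 0)
  M2 = (+0.0735, -0.0735, 0)
  M3 = (-0.0735, -0.0735, 0)
Detected image corners:
  c0 = (70.318884, 450.484919) px
  c1 = (190.545842, 468.707992) px
  c2 = (151.646001, 256.183825) px
  c3 = (21.145129, 255.427465) px
Planar DLT: solve 8×8 A·h = b for H (H[2,2]=1):
  H  [+783.70149 +385.17992 +106.81570]
  H  [-153.52799 +1660.84277 +363.28926]
  H  [-0.61914 +0.77499 +1.00000]
B = K⁻¹H; ‖b₁‖=1.961299, ‖b₂‖=1.961299; λ = 2/(‖b₁‖+‖b₂‖) = 0.509866, sign → tz>0 ⇒ λ=+0.509866
r₁ = λ·B[:,0] = (+0.94883,-0.00771,-0.31568); r₂ = λ·B[:,1] = (+0.13885,+0.90807,+0.39514)
r₃ = r₁×r₂ = (+0.28361,-0.41875,+0.86268); SVD([r₁ r₂ r₃]) → R = UVᵀ:
  R  [+0.94883 +0.13885 +0.28361]
  R  [-0.00771 +0.90807 -0.41875]
  R  [-0.31568 +0.39514 +0.86268]
t = (-0.19972, +0.08300, +0.50987) m
tr R = 2.719577; θ = arccos((tr R − 1)/2) = 0.535941 rad = 30.707°
axis k = ((R−Rᵀ)₃₂, (R−Rᵀ)₁₃, (R−Rᵀ)₂₁) / (2 sinθ) = (+0.796920, +0.586791, -0.143505)
rvec = θ·k = (+0.427102, +0.314485, -0.076910)

rvec=(0.4271, 0.3145, -0.0769) tvec=(-0.1997, 0.0830, 0.5099)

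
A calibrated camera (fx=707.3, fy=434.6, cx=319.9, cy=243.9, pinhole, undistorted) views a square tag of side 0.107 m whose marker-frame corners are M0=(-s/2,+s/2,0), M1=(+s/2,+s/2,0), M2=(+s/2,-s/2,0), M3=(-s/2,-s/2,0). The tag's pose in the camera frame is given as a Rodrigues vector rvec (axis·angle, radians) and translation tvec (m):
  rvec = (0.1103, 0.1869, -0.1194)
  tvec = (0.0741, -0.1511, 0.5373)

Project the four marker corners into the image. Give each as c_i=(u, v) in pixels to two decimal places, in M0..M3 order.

c0=(356.72, 171.15) c1=(496.84, 158.93) c2=(481.77, 69.27) c3=(339.51, 85.12)

Intrinsics K: fx=707.3, fy=434.6, cx=319.9, cy=243.9
Marker side s = 0.107 m; corners in marker frame (Z=0):
  M0 = (-0.0535, +0.0535, 0)
  M1 = (+0.0535, +0.0535, 0)
  M2 = (+0.0535, -0.0535, 0)
  M3 = (-0.0535, -0.0535, 0)
rvec = (0.1103, 0.1869, -0.1194), |rvec| = θ = 0.24770 rad = 14.192°
Rodrigues: sinθ=0.24517, 1−cosθ=0.03052; R = I + sinθ·[k]× + (1−cosθ)·[k]×²:
    [+0.97553 +0.12844 +0.17844]
    [-0.10793 +0.98686 -0.12028]
    [-0.19155 +0.09807 +0.97657]
t = (0.0741, -0.1511, 0.5373) m
M0: Pc = R·M0+t = (+0.02878, -0.09253, +0.55279); u = 707.3·(+0.02878)/0.55279 + 319.9 = 356.7246, v = 434.6·(-0.09253)/0.55279 + 243.9 = 171.1549
M1: Pc = R·M1+t = (+0.13316, -0.10408, +0.53230); u = 707.3·(+0.13316)/0.53230 + 319.9 = 496.8413, v = 434.6·(-0.10408)/0.53230 + 243.9 = 158.9252
M2: Pc = R·M2+t = (+0.11942, -0.20967, +0.52181); u = 707.3·(+0.11942)/0.52181 + 319.9 = 481.7715, v = 434.6·(-0.20967)/0.52181 + 243.9 = 69.2697
M3: Pc = R·M3+t = (+0.01504, -0.19812, +0.54230); u = 707.3·(+0.01504)/0.54230 + 319.9 = 339.5130, v = 434.6·(-0.19812)/0.54230 + 243.9 = 85.1244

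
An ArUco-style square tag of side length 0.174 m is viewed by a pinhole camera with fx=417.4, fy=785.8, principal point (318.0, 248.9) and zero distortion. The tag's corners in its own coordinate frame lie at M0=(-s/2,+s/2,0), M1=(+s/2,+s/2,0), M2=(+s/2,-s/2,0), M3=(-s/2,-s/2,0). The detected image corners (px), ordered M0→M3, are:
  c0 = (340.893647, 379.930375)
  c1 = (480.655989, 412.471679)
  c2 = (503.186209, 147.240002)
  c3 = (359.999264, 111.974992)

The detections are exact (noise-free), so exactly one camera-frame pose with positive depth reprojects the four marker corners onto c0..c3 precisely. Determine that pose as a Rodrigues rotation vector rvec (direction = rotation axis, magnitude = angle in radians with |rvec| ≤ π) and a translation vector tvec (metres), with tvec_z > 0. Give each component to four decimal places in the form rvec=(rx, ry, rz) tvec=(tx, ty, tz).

rvec=(0.0748, -0.0157, 0.1270) tvec=(0.1254, 0.0102, 0.5067)

Intrinsics K: fx=417.4, fy=785.8, cx=318.0, cy=248.9
Marker side s = 0.174 m; corners in marker frame (Z=0):
  M0 = (-0.0870, +0.0870, 0)
  M1 = (+0.0870, +0.0870, 0)
  M2 = (+0.0870, -0.0870, 0)
  M3 = (-0.0870, -0.0870, 0)
Detected image corners:
  c0 = (340.893647, 379.930375) px
  c1 = (480.655989, 412.471679) px
  c2 = (503.186209, 147.240002) px
  c3 = (359.999264, 111.974992) px
Planar DLT: solve 8×8 A·h = b for H (H[2,2]=1):
  H  [+829.91007 -58.58768 +421.30026]
  H  [+205.33444 +1570.25188 +264.64570]
  H  [+0.04027 +0.14504 +1.00000]
B = K⁻¹H; ‖b₁‖=1.973730, ‖b₂‖=1.973730; λ = 2/(‖b₁‖+‖b₂‖) = 0.506655, sign → tz>0 ⇒ λ=+0.506655
r₁ = λ·B[:,0] = (+0.99183,+0.12593,+0.02040); r₂ = λ·B[:,1] = (-0.12710,+0.98916,+0.07349)
r₃ = r₁×r₂ = (-0.01093,-0.07548,+0.99709); SVD([r₁ r₂ r₃]) → R = UVᵀ:
  R  [+0.99183 -0.12710 -0.01093]
  R  [+0.12593 +0.98916 -0.07548]
  R  [+0.02040 +0.07349 +0.99709]
t = (+0.12539, +0.01015, +0.50665) m
tr R = 2.978080; θ = arccos((tr R − 1)/2) = 0.148188 rad = 8.491°
axis k = ((R−Rᵀ)₃₂, (R−Rᵀ)₁₃, (R−Rᵀ)₂₁) / (2 sinθ) = (+0.504472, -0.106105, +0.856884)
rvec = θ·k = (+0.074757, -0.015723, +0.126980)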